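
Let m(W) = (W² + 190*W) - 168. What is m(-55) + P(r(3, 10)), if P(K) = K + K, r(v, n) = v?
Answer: -7587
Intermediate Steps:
m(W) = -168 + W² + 190*W
P(K) = 2*K
m(-55) + P(r(3, 10)) = (-168 + (-55)² + 190*(-55)) + 2*3 = (-168 + 3025 - 10450) + 6 = -7593 + 6 = -7587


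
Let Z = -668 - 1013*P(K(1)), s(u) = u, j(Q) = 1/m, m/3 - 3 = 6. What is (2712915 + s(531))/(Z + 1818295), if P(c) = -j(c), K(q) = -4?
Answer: 36631521/24538471 ≈ 1.4928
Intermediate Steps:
m = 27 (m = 9 + 3*6 = 9 + 18 = 27)
j(Q) = 1/27
P(c) = -1/27 (P(c) = -1*1/27 = -1/27)
Z = -17023/27 (Z = -668 - 1013*(-1/27) = -668 + 1013/27 = -17023/27 ≈ -630.48)
(2712915 + s(531))/(Z + 1818295) = (2712915 + 531)/(-17023/27 + 1818295) = 2713446/(49076942/27) = 2713446*(27/49076942) = 36631521/24538471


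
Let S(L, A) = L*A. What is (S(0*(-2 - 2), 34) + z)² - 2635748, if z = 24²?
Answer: -2303972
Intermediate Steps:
z = 576
S(L, A) = A*L
(S(0*(-2 - 2), 34) + z)² - 2635748 = (34*(0*(-2 - 2)) + 576)² - 2635748 = (34*(0*(-4)) + 576)² - 2635748 = (34*0 + 576)² - 2635748 = (0 + 576)² - 2635748 = 576² - 2635748 = 331776 - 2635748 = -2303972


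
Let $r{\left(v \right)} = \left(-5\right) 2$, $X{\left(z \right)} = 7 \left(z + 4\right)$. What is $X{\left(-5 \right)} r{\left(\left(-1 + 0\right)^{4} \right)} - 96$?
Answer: $-26$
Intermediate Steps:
$X{\left(z \right)} = 28 + 7 z$ ($X{\left(z \right)} = 7 \left(4 + z\right) = 28 + 7 z$)
$r{\left(v \right)} = -10$
$X{\left(-5 \right)} r{\left(\left(-1 + 0\right)^{4} \right)} - 96 = \left(28 + 7 \left(-5\right)\right) \left(-10\right) - 96 = \left(28 - 35\right) \left(-10\right) - 96 = \left(-7\right) \left(-10\right) - 96 = 70 - 96 = -26$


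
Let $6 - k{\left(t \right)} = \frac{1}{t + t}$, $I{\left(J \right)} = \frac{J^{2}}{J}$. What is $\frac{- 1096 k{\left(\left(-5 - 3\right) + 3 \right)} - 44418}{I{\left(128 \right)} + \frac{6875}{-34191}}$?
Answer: $- \frac{8736415938}{21847865} \approx -399.88$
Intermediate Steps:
$I{\left(J \right)} = J$
$k{\left(t \right)} = 6 - \frac{1}{2 t}$ ($k{\left(t \right)} = 6 - \frac{1}{t + t} = 6 - \frac{1}{2 t}$)
$\frac{- 1096 k{\left(\left(-5 - 3\right) + 3 \right)} - 44418}{I{\left(128 \right)} + \frac{6875}{-34191}} = \frac{- 1096 \left(6 - \frac{1}{2 \left(\left(-5 - 3\right) + 3\right)}\right) - 44418}{128 + \frac{6875}{-34191}} = \frac{- 1096 \left(6 - \frac{1}{2 \left(-8 + 3\right)}\right) - 44418}{128 + 6875 \left(- \frac{1}{34191}\right)} = \frac{- 1096 \left(6 - \frac{1}{2 \left(-5\right)}\right) - 44418}{128 - \frac{6875}{34191}} = \frac{- 1096 \left(6 - - \frac{1}{10}\right) - 44418}{\frac{4369573}{34191}} = \left(- 1096 \left(6 + \frac{1}{10}\right) - 44418\right) \frac{34191}{4369573} = \left(\left(-1096\right) \frac{61}{10} - 44418\right) \frac{34191}{4369573} = \left(- \frac{33428}{5} - 44418\right) \frac{34191}{4369573} = \left(- \frac{255518}{5}\right) \frac{34191}{4369573} = - \frac{8736415938}{21847865}$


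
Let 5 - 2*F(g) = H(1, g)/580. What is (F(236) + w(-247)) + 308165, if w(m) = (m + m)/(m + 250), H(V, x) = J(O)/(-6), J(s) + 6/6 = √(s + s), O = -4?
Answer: 714566573/2320 + I*√2/3480 ≈ 3.08e+5 + 0.00040638*I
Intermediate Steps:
J(s) = -1 + √2*√s (J(s) = -1 + √(s + s) = -1 + √(2*s) = -1 + √2*√s)
H(V, x) = ⅙ - I*√2/3 (H(V, x) = (-1 + √2*√(-4))/(-6) = (-1 + √2*(2*I))*(-⅙) = (-1 + 2*I*√2)*(-⅙) = ⅙ - I*√2/3)
F(g) = 17399/6960 + I*√2/3480 (F(g) = 5/2 - (⅙ - I*√2/3)/(2*580) = 5/2 - (1/3480 - I*√2/1740)/2 = 5/2 + (-1/6960 + I*√2/3480) = 17399/6960 + I*√2/3480)
w(m) = 2*m/(250 + m) (w(m) = (2*m)/(250 + m) = 2*m/(250 + m))
(F(236) + w(-247)) + 308165 = ((17399/6960 + I*√2/3480) + 2*(-247)/(250 - 247)) + 308165 = ((17399/6960 + I*√2/3480) + 2*(-247)/3) + 308165 = ((17399/6960 + I*√2/3480) + 2*(-247)*(⅓)) + 308165 = ((17399/6960 + I*√2/3480) - 494/3) + 308165 = (-376227/2320 + I*√2/3480) + 308165 = 714566573/2320 + I*√2/3480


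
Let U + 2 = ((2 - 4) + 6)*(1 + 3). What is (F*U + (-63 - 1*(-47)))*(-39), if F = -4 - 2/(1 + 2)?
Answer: 3172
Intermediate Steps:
F = -14/3 (F = -4 - 2/3 = -4 - 2*⅓ = -4 - ⅔ = -14/3 ≈ -4.6667)
U = 14 (U = -2 + ((2 - 4) + 6)*(1 + 3) = -2 + (-2 + 6)*4 = -2 + 4*4 = -2 + 16 = 14)
(F*U + (-63 - 1*(-47)))*(-39) = (-14/3*14 + (-63 - 1*(-47)))*(-39) = (-196/3 + (-63 + 47))*(-39) = (-196/3 - 16)*(-39) = -244/3*(-39) = 3172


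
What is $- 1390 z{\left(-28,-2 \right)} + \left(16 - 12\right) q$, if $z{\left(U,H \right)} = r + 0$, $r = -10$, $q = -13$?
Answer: $13848$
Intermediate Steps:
$z{\left(U,H \right)} = -10$ ($z{\left(U,H \right)} = -10 + 0 = -10$)
$- 1390 z{\left(-28,-2 \right)} + \left(16 - 12\right) q = \left(-1390\right) \left(-10\right) + \left(16 - 12\right) \left(-13\right) = 13900 + 4 \left(-13\right) = 13900 - 52 = 13848$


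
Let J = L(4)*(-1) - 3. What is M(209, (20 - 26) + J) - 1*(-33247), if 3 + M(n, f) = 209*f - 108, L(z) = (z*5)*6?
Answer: 6175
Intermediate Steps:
L(z) = 30*z (L(z) = (5*z)*6 = 30*z)
J = -123 (J = (30*4)*(-1) - 3 = 120*(-1) - 3 = -120 - 3 = -123)
M(n, f) = -111 + 209*f (M(n, f) = -3 + (209*f - 108) = -3 + (-108 + 209*f) = -111 + 209*f)
M(209, (20 - 26) + J) - 1*(-33247) = (-111 + 209*((20 - 26) - 123)) - 1*(-33247) = (-111 + 209*(-6 - 123)) + 33247 = (-111 + 209*(-129)) + 33247 = (-111 - 26961) + 33247 = -27072 + 33247 = 6175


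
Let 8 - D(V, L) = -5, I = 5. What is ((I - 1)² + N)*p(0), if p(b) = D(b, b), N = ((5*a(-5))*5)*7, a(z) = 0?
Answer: 208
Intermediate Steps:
D(V, L) = 13 (D(V, L) = 8 - 1*(-5) = 8 + 5 = 13)
N = 0 (N = ((5*0)*5)*7 = (0*5)*7 = 0*7 = 0)
p(b) = 13
((I - 1)² + N)*p(0) = ((5 - 1)² + 0)*13 = (4² + 0)*13 = (16 + 0)*13 = 16*13 = 208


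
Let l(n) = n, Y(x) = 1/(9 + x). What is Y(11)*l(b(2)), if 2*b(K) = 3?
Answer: 3/40 ≈ 0.075000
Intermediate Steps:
b(K) = 3/2 (b(K) = (½)*3 = 3/2)
Y(11)*l(b(2)) = (3/2)/(9 + 11) = (3/2)/20 = (1/20)*(3/2) = 3/40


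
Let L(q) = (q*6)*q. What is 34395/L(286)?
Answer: 11465/163592 ≈ 0.070083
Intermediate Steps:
L(q) = 6*q² (L(q) = (6*q)*q = 6*q²)
34395/L(286) = 34395/((6*286²)) = 34395/((6*81796)) = 34395/490776 = 34395*(1/490776) = 11465/163592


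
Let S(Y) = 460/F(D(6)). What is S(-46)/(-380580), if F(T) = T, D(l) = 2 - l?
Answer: 23/76116 ≈ 0.00030217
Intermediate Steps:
S(Y) = -115 (S(Y) = 460/(2 - 1*6) = 460/(2 - 6) = 460/(-4) = 460*(-¼) = -115)
S(-46)/(-380580) = -115/(-380580) = -115*(-1/380580) = 23/76116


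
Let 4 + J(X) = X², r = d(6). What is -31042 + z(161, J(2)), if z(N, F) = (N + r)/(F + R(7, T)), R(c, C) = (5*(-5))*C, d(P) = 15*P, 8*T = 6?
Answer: -2329154/75 ≈ -31055.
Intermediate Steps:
T = ¾ (T = (⅛)*6 = ¾ ≈ 0.75000)
r = 90 (r = 15*6 = 90)
J(X) = -4 + X²
R(c, C) = -25*C
z(N, F) = (90 + N)/(-75/4 + F) (z(N, F) = (N + 90)/(F - 25*¾) = (90 + N)/(F - 75/4) = (90 + N)/(-75/4 + F))
-31042 + z(161, J(2)) = -31042 + 4*(90 + 161)/(-75 + 4*(-4 + 2²)) = -31042 + 4*251/(-75 + 4*(-4 + 4)) = -31042 + 4*251/(-75 + 4*0) = -31042 + 4*251/(-75 + 0) = -31042 + 4*251/(-75) = -31042 + 4*(-1/75)*251 = -31042 - 1004/75 = -2329154/75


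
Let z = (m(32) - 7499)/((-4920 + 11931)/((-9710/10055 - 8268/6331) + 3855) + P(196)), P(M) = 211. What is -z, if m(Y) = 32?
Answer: 28174458153495/803010730262 ≈ 35.086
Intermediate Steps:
z = -28174458153495/803010730262 (z = (32 - 7499)/((-4920 + 11931)/((-9710/10055 - 8268/6331) + 3855) + 211) = -7467/(7011/((-9710*1/10055 - 8268*1/6331) + 3855) + 211) = -7467/(7011/((-1942/2011 - 636/487) + 3855) + 211) = -7467/(7011/(-2224750/979357 + 3855) + 211) = -7467/(7011/(3773196485/979357) + 211) = -7467/(7011*(979357/3773196485) + 211) = -7467/(6866271927/3773196485 + 211) = -7467/803010730262/3773196485 = -7467*3773196485/803010730262 = -28174458153495/803010730262 ≈ -35.086)
-z = -1*(-28174458153495/803010730262) = 28174458153495/803010730262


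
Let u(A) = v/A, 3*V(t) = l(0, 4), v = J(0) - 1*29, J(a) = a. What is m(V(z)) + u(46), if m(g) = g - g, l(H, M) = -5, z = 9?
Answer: -29/46 ≈ -0.63043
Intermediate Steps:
v = -29 (v = 0 - 1*29 = 0 - 29 = -29)
V(t) = -5/3 (V(t) = (⅓)*(-5) = -5/3)
u(A) = -29/A
m(g) = 0
m(V(z)) + u(46) = 0 - 29/46 = -29/46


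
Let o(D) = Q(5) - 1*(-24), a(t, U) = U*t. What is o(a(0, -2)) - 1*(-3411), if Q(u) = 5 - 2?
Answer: 3438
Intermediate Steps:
Q(u) = 3
o(D) = 27 (o(D) = 3 - 1*(-24) = 3 + 24 = 27)
o(a(0, -2)) - 1*(-3411) = 27 - 1*(-3411) = 27 + 3411 = 3438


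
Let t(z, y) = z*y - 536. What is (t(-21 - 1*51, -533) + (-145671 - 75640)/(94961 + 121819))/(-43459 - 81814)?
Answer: -8202733889/27156680940 ≈ -0.30205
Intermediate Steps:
t(z, y) = -536 + y*z (t(z, y) = y*z - 536 = -536 + y*z)
(t(-21 - 1*51, -533) + (-145671 - 75640)/(94961 + 121819))/(-43459 - 81814) = ((-536 - 533*(-21 - 1*51)) + (-145671 - 75640)/(94961 + 121819))/(-43459 - 81814) = ((-536 - 533*(-21 - 51)) - 221311/216780)/(-125273) = ((-536 - 533*(-72)) - 221311*1/216780)*(-1/125273) = ((-536 + 38376) - 221311/216780)*(-1/125273) = (37840 - 221311/216780)*(-1/125273) = (8202733889/216780)*(-1/125273) = -8202733889/27156680940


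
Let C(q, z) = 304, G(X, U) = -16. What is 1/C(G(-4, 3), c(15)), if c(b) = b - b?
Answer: 1/304 ≈ 0.0032895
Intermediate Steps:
c(b) = 0
1/C(G(-4, 3), c(15)) = 1/304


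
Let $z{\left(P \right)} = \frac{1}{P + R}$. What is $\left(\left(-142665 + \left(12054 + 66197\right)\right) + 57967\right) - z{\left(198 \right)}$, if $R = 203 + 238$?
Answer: $- \frac{4119634}{639} \approx -6447.0$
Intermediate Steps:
$R = 441$
$z{\left(P \right)} = \frac{1}{441 + P}$ ($z{\left(P \right)} = \frac{1}{P + 441} = \frac{1}{441 + P}$)
$\left(\left(-142665 + \left(12054 + 66197\right)\right) + 57967\right) - z{\left(198 \right)} = \left(\left(-142665 + \left(12054 + 66197\right)\right) + 57967\right) - \frac{1}{441 + 198} = \left(\left(-142665 + 78251\right) + 57967\right) - \frac{1}{639} = \left(-64414 + 57967\right) - \frac{1}{639} = -6447 - \frac{1}{639} = - \frac{4119634}{639}$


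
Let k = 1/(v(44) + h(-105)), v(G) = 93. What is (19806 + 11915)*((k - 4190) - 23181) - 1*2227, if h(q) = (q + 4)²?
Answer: -8937639037371/10294 ≈ -8.6824e+8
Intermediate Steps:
h(q) = (4 + q)²
k = 1/10294 (k = 1/(93 + (4 - 105)²) = 1/(93 + (-101)²) = 1/(93 + 10201) = 1/10294 ≈ 9.7144e-5)
(19806 + 11915)*((k - 4190) - 23181) - 1*2227 = (19806 + 11915)*((1/10294 - 4190) - 23181) - 1*2227 = 31721*(-43131859/10294 - 23181) - 2227 = 31721*(-281757073/10294) - 2227 = -8937616112633/10294 - 2227 = -8937639037371/10294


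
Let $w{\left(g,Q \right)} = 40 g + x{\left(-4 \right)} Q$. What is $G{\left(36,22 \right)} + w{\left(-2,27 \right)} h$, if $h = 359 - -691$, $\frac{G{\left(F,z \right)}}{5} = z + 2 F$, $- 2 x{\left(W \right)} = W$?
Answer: $-26830$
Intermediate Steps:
$x{\left(W \right)} = - \frac{W}{2}$
$G{\left(F,z \right)} = 5 z + 10 F$ ($G{\left(F,z \right)} = 5 \left(z + 2 F\right) = 5 z + 10 F$)
$h = 1050$ ($h = 359 + 691 = 1050$)
$w{\left(g,Q \right)} = 2 Q + 40 g$ ($w{\left(g,Q \right)} = 40 g + \left(- \frac{1}{2}\right) \left(-4\right) Q = 40 g + 2 Q = 2 Q + 40 g$)
$G{\left(36,22 \right)} + w{\left(-2,27 \right)} h = \left(5 \cdot 22 + 10 \cdot 36\right) + \left(2 \cdot 27 + 40 \left(-2\right)\right) 1050 = \left(110 + 360\right) + \left(54 - 80\right) 1050 = 470 - 27300 = -26830$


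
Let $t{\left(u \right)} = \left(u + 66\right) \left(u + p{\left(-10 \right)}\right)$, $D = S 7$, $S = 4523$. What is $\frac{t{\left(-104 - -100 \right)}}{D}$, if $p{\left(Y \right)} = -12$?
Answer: $- \frac{992}{31661} \approx -0.031332$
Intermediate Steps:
$D = 31661$ ($D = 4523 \cdot 7 = 31661$)
$t{\left(u \right)} = \left(-12 + u\right) \left(66 + u\right)$ ($t{\left(u \right)} = \left(u + 66\right) \left(u - 12\right) = \left(66 + u\right) \left(-12 + u\right) = \left(-12 + u\right) \left(66 + u\right)$)
$\frac{t{\left(-104 - -100 \right)}}{D} = \frac{-792 + \left(-104 - -100\right)^{2} + 54 \left(-104 - -100\right)}{31661} = \left(-792 + \left(-104 + 100\right)^{2} + 54 \left(-104 + 100\right)\right) \frac{1}{31661} = \left(-792 + \left(-4\right)^{2} + 54 \left(-4\right)\right) \frac{1}{31661} = \left(-792 + 16 - 216\right) \frac{1}{31661} = \left(-992\right) \frac{1}{31661} = - \frac{992}{31661}$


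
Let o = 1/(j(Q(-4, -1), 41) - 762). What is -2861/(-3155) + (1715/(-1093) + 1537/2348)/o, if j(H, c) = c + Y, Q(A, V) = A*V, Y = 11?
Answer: 2632234335677/4048439210 ≈ 650.18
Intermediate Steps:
j(H, c) = 11 + c (j(H, c) = c + 11 = 11 + c)
o = -1/710 (o = 1/((11 + 41) - 762) = 1/(52 - 762) = 1/(-710) = -1/710 ≈ -0.0014085)
-2861/(-3155) + (1715/(-1093) + 1537/2348)/o = -2861/(-3155) + (1715/(-1093) + 1537/2348)/(-1/710) = -2861*(-1/3155) + (1715*(-1/1093) + 1537*(1/2348))*(-710) = 2861/3155 + (-1715/1093 + 1537/2348)*(-710) = 2861/3155 - 2346879/2566364*(-710) = 2861/3155 + 833142045/1283182 = 2632234335677/4048439210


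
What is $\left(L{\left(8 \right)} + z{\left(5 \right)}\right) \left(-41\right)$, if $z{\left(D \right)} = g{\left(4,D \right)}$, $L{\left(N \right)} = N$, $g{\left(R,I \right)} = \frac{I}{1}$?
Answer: $-533$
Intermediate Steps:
$g{\left(R,I \right)} = I$ ($g{\left(R,I \right)} = I 1 = I$)
$z{\left(D \right)} = D$
$\left(L{\left(8 \right)} + z{\left(5 \right)}\right) \left(-41\right) = \left(8 + 5\right) \left(-41\right) = 13 \left(-41\right) = -533$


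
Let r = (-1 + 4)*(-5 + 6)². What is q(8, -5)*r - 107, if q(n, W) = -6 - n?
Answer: -149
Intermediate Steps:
r = 3 (r = 3*1² = 3*1 = 3)
q(8, -5)*r - 107 = (-6 - 1*8)*3 - 107 = (-6 - 8)*3 - 107 = -14*3 - 107 = -42 - 107 = -149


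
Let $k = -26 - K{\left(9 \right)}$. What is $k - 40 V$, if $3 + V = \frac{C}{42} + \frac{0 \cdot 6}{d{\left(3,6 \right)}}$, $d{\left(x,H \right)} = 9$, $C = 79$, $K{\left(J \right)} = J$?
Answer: $\frac{205}{21} \approx 9.7619$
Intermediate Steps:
$V = - \frac{47}{42}$ ($V = -3 + \left(\frac{79}{42} + \frac{0 \cdot 6}{9}\right) = -3 + \left(79 \cdot \frac{1}{42} + 0 \cdot \frac{1}{9}\right) = -3 + \left(\frac{79}{42} + 0\right) = -3 + \frac{79}{42} = - \frac{47}{42} \approx -1.119$)
$k = -35$ ($k = -26 - 9 = -35$)
$k - 40 V = -35 - - \frac{940}{21} = -35 + \frac{940}{21} = \frac{205}{21}$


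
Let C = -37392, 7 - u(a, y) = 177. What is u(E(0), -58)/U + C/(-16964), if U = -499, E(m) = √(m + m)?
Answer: 5385622/2116259 ≈ 2.5449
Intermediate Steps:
E(m) = √2*√m (E(m) = √(2*m) = √2*√m)
u(a, y) = -170 (u(a, y) = 7 - 1*177 = 7 - 177 = -170)
u(E(0), -58)/U + C/(-16964) = -170/(-499) - 37392/(-16964) = -170*(-1/499) - 37392*(-1/16964) = 170/499 + 9348/4241 = 5385622/2116259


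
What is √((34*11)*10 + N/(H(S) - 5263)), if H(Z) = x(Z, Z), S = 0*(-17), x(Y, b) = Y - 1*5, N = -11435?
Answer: √25963015335/2634 ≈ 61.173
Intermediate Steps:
x(Y, b) = -5 + Y (x(Y, b) = Y - 5 = -5 + Y)
S = 0
H(Z) = -5 + Z
√((34*11)*10 + N/(H(S) - 5263)) = √((34*11)*10 - 11435/((-5 + 0) - 5263)) = √(374*10 - 11435/(-5 - 5263)) = √(3740 - 11435/(-5268)) = √(3740 - 11435*(-1/5268)) = √(3740 + 11435/5268) = √(19713755/5268) = √25963015335/2634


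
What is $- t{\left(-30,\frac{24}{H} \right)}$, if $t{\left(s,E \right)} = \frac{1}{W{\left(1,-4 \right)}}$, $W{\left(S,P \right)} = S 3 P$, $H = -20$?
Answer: $\frac{1}{12} \approx 0.083333$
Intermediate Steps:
$W{\left(S,P \right)} = 3 P S$ ($W{\left(S,P \right)} = 3 S P = 3 P S$)
$t{\left(s,E \right)} = - \frac{1}{12}$ ($t{\left(s,E \right)} = \frac{1}{3 \left(-4\right) 1} = \frac{1}{-12} = - \frac{1}{12}$)
$- t{\left(-30,\frac{24}{H} \right)} = \left(-1\right) \left(- \frac{1}{12}\right) = \frac{1}{12}$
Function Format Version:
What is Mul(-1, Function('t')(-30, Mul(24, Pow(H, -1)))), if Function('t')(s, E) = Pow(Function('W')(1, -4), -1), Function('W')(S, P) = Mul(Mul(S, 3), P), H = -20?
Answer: Rational(1, 12) ≈ 0.083333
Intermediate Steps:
Function('W')(S, P) = Mul(3, P, S) (Function('W')(S, P) = Mul(Mul(3, S), P) = Mul(3, P, S))
Function('t')(s, E) = Rational(-1, 12) (Function('t')(s, E) = Pow(Mul(3, -4, 1), -1) = Pow(-12, -1) = Rational(-1, 12))
Mul(-1, Function('t')(-30, Mul(24, Pow(H, -1)))) = Mul(-1, Rational(-1, 12)) = Rational(1, 12)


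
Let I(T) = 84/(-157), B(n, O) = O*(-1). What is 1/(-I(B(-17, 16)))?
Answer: 157/84 ≈ 1.8690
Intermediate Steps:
B(n, O) = -O
I(T) = -84/157 (I(T) = 84*(-1/157) = -84/157)
1/(-I(B(-17, 16))) = 1/(-1*(-84/157)) = 1/(84/157) = 157/84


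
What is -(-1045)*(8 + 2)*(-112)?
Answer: -1170400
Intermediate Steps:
-(-1045)*(8 + 2)*(-112) = -(-1045)*10*(-112) = -209*(-50)*(-112) = 10450*(-112) = -1170400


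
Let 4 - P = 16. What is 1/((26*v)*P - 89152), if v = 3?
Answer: -1/90088 ≈ -1.1100e-5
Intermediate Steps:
P = -12 (P = 4 - 1*16 = 4 - 16 = -12)
1/((26*v)*P - 89152) = 1/((26*3)*(-12) - 89152) = 1/(78*(-12) - 89152) = 1/(-936 - 89152) = 1/(-90088) = -1/90088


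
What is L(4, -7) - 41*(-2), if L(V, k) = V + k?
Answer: 79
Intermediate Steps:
L(4, -7) - 41*(-2) = (4 - 7) - 41*(-2) = -3 + 82 = 79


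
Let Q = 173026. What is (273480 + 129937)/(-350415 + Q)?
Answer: -403417/177389 ≈ -2.2742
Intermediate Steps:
(273480 + 129937)/(-350415 + Q) = (273480 + 129937)/(-350415 + 173026) = 403417/(-177389) = 403417*(-1/177389) = -403417/177389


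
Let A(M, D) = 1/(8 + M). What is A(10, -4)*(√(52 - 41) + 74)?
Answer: 37/9 + √11/18 ≈ 4.2954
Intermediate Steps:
A(10, -4)*(√(52 - 41) + 74) = (√(52 - 41) + 74)/(8 + 10) = (√11 + 74)/18 = (74 + √11)/18 = 37/9 + √11/18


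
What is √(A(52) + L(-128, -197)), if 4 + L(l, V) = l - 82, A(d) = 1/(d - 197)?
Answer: I*√4499495/145 ≈ 14.629*I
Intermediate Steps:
A(d) = 1/(-197 + d)
L(l, V) = -86 + l (L(l, V) = -4 + (l - 82) = -4 + (-82 + l) = -86 + l)
√(A(52) + L(-128, -197)) = √(1/(-197 + 52) + (-86 - 128)) = √(1/(-145) - 214) = √(-1/145 - 214) = √(-31031/145) = I*√4499495/145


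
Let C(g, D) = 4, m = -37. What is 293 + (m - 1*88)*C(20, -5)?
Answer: -207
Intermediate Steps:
293 + (m - 1*88)*C(20, -5) = 293 + (-37 - 1*88)*4 = 293 + (-37 - 88)*4 = 293 - 125*4 = 293 - 500 = -207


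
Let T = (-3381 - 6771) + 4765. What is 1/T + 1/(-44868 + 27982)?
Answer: -22273/90964882 ≈ -0.00024485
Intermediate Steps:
T = -5387 (T = -10152 + 4765 = -5387)
1/T + 1/(-44868 + 27982) = 1/(-5387) + 1/(-44868 + 27982) = -1/5387 + 1/(-16886) = -1/5387 - 1/16886 = -22273/90964882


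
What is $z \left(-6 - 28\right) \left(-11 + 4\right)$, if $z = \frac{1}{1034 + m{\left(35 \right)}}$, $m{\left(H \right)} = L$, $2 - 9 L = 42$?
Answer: $\frac{1071}{4633} \approx 0.23117$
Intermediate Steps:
$L = - \frac{40}{9}$ ($L = \frac{2}{9} - \frac{14}{3} = - \frac{40}{9} \approx -4.4444$)
$m{\left(H \right)} = - \frac{40}{9}$
$z = \frac{9}{9266}$ ($z = \frac{1}{1034 - \frac{40}{9}} = \frac{1}{\frac{9266}{9}} = \frac{9}{9266} \approx 0.00097129$)
$z \left(-6 - 28\right) \left(-11 + 4\right) = \frac{9 \left(-6 - 28\right) \left(-11 + 4\right)}{9266} = \frac{9 \left(\left(-34\right) \left(-7\right)\right)}{9266} = \frac{9}{9266} \cdot 238 = \frac{1071}{4633}$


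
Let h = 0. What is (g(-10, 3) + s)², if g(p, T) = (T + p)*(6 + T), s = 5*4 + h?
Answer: 1849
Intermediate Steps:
s = 20 (s = 5*4 + 0 = 20 + 0 = 20)
g(p, T) = (6 + T)*(T + p)
(g(-10, 3) + s)² = ((3² + 6*3 + 6*(-10) + 3*(-10)) + 20)² = ((9 + 18 - 60 - 30) + 20)² = (-63 + 20)² = (-43)² = 1849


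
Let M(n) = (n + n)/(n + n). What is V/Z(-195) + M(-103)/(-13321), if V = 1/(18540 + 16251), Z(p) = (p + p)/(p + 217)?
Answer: -6930776/90372927645 ≈ -7.6691e-5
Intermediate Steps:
Z(p) = 2*p/(217 + p) (Z(p) = (2*p)/(217 + p) = 2*p/(217 + p))
M(n) = 1 (M(n) = (2*n)/((2*n)) = (2*n)*(1/(2*n)) = 1)
V = 1/34791 ≈ 2.8743e-5
V/Z(-195) + M(-103)/(-13321) = 1/(34791*((2*(-195)/(217 - 195)))) + 1/(-13321) = 1/(34791*((2*(-195)/22))) + 1*(-1/13321) = 1/(34791*((2*(-195)*(1/22)))) - 1/13321 = 1/(34791*(-195/11)) - 1/13321 = (1/34791)*(-11/195) - 1/13321 = -11/6784245 - 1/13321 = -6930776/90372927645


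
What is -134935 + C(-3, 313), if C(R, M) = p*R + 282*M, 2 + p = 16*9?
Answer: -47095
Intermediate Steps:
p = 142 (p = -2 + 16*9 = -2 + 144 = 142)
C(R, M) = 142*R + 282*M
-134935 + C(-3, 313) = -134935 + (142*(-3) + 282*313) = -134935 + (-426 + 88266) = -134935 + 87840 = -47095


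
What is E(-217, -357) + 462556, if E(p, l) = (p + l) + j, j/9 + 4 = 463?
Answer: 466113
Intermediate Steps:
j = 4131 (j = -36 + 9*463 = -36 + 4167 = 4131)
E(p, l) = 4131 + l + p (E(p, l) = (p + l) + 4131 = (l + p) + 4131 = 4131 + l + p)
E(-217, -357) + 462556 = (4131 - 357 - 217) + 462556 = 3557 + 462556 = 466113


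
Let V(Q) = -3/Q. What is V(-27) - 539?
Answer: -4850/9 ≈ -538.89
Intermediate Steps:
V(-27) - 539 = -3/(-27) - 539 = -3*(-1/27) - 539 = 1/9 - 539 = -4850/9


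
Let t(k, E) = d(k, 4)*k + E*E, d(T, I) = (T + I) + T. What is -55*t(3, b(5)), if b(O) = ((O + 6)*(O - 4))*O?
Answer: -168025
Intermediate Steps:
d(T, I) = I + 2*T (d(T, I) = (I + T) + T = I + 2*T)
b(O) = O*(-4 + O)*(6 + O) (b(O) = ((6 + O)*(-4 + O))*O = ((-4 + O)*(6 + O))*O = O*(-4 + O)*(6 + O))
t(k, E) = E**2 + k*(4 + 2*k) (t(k, E) = (4 + 2*k)*k + E*E = k*(4 + 2*k) + E**2 = E**2 + k*(4 + 2*k))
-55*t(3, b(5)) = -55*((5*(-24 + 5**2 + 2*5))**2 + 2*3*(2 + 3)) = -55*((5*(-24 + 25 + 10))**2 + 2*3*5) = -55*((5*11)**2 + 30) = -55*(55**2 + 30) = -55*(3025 + 30) = -55*3055 = -168025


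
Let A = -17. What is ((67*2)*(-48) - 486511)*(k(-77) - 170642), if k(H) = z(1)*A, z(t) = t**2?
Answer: 84125159437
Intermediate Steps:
k(H) = -17 (k(H) = 1**2*(-17) = 1*(-17) = -17)
((67*2)*(-48) - 486511)*(k(-77) - 170642) = ((67*2)*(-48) - 486511)*(-17 - 170642) = (134*(-48) - 486511)*(-170659) = (-6432 - 486511)*(-170659) = -492943*(-170659) = 84125159437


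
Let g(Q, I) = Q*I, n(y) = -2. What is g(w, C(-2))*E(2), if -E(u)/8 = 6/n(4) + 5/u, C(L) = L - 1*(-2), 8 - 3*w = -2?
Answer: 0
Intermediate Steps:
w = 10/3 (w = 8/3 - ⅓*(-2) = 8/3 + ⅔ = 10/3 ≈ 3.3333)
C(L) = 2 + L (C(L) = L + 2 = 2 + L)
E(u) = 24 - 40/u (E(u) = -8*(6/(-2) + 5/u) = -8*(6*(-½) + 5/u) = -8*(-3 + 5/u) = 24 - 40/u)
g(Q, I) = I*Q
g(w, C(-2))*E(2) = ((2 - 2)*(10/3))*(24 - 40/2) = (0*(10/3))*(24 - 40*½) = 0*(24 - 20) = 0*4 = 0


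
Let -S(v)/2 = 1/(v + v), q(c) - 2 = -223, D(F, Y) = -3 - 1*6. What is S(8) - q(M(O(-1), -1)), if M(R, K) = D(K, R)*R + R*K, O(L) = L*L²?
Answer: 1767/8 ≈ 220.88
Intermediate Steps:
D(F, Y) = -9 (D(F, Y) = -3 - 6 = -9)
O(L) = L³
M(R, K) = -9*R + K*R (M(R, K) = -9*R + R*K = -9*R + K*R)
q(c) = -221 (q(c) = 2 - 223 = -221)
S(v) = -1/v (S(v) = -2/(v + v) = -2*1/(2*v) = -1/v)
S(8) - q(M(O(-1), -1)) = -1/8 - 1*(-221) = -1*⅛ + 221 = -⅛ + 221 = 1767/8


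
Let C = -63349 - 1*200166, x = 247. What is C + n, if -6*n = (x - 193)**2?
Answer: -264001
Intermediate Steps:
n = -486 (n = -(247 - 193)**2/6 = -1/6*54**2 = -1/6*2916 = -486)
C = -263515 (C = -63349 - 200166 = -263515)
C + n = -263515 - 486 = -264001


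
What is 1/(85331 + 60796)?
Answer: 1/146127 ≈ 6.8434e-6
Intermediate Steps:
1/(85331 + 60796) = 1/146127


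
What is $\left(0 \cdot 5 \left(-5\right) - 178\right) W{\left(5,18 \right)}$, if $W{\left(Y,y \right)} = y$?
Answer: $-3204$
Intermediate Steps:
$\left(0 \cdot 5 \left(-5\right) - 178\right) W{\left(5,18 \right)} = \left(0 \cdot 5 \left(-5\right) - 178\right) 18 = \left(0 \left(-5\right) - 178\right) 18 = \left(0 - 178\right) 18 = \left(-178\right) 18 = -3204$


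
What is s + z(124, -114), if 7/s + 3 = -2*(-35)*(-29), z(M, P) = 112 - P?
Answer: 459451/2033 ≈ 226.00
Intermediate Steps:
s = -7/2033 (s = 7/(-3 - 2*(-35)*(-29)) = 7/(-3 + 70*(-29)) = 7/(-3 - 2030) = 7/(-2033) = 7*(-1/2033) = -7/2033 ≈ -0.0034432)
s + z(124, -114) = -7/2033 + (112 - 1*(-114)) = -7/2033 + (112 + 114) = -7/2033 + 226 = 459451/2033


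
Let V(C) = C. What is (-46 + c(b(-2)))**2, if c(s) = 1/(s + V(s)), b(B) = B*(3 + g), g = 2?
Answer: 848241/400 ≈ 2120.6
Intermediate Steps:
b(B) = 5*B (b(B) = B*(3 + 2) = B*5 = 5*B)
c(s) = 1/(2*s) (c(s) = 1/(s + s) = 1/(2*s))
(-46 + c(b(-2)))**2 = (-46 + 1/(2*((5*(-2)))))**2 = (-46 + (1/2)/(-10))**2 = (-46 + (1/2)*(-1/10))**2 = (-46 - 1/20)**2 = (-921/20)**2 = 848241/400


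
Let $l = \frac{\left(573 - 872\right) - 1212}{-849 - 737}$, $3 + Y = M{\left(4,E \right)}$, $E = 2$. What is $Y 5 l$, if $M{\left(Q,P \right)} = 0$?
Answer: $- \frac{22665}{1586} \approx -14.291$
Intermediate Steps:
$Y = -3$ ($Y = -3 + 0 = -3$)
$l = \frac{1511}{1586}$ ($l = \frac{\left(573 - 872\right) - 1212}{-1586} = \left(-299 - 1212\right) \left(- \frac{1}{1586}\right) = \left(-1511\right) \left(- \frac{1}{1586}\right) = \frac{1511}{1586} \approx 0.95271$)
$Y 5 l = \left(-3\right) 5 \cdot \frac{1511}{1586} = \left(-15\right) \frac{1511}{1586} = - \frac{22665}{1586}$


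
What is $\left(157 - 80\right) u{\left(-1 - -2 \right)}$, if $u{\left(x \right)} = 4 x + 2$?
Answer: $462$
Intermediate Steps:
$u{\left(x \right)} = 2 + 4 x$
$\left(157 - 80\right) u{\left(-1 - -2 \right)} = \left(157 - 80\right) \left(2 + 4 \left(-1 - -2\right)\right) = 77 \left(2 + 4 \left(-1 + 2\right)\right) = 77 \left(2 + 4 \cdot 1\right) = 77 \left(2 + 4\right) = 77 \cdot 6 = 462$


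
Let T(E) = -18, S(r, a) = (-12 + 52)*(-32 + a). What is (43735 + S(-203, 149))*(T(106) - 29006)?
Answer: -1405196960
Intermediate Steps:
S(r, a) = -1280 + 40*a (S(r, a) = 40*(-32 + a) = -1280 + 40*a)
(43735 + S(-203, 149))*(T(106) - 29006) = (43735 + (-1280 + 40*149))*(-18 - 29006) = (43735 + (-1280 + 5960))*(-29024) = (43735 + 4680)*(-29024) = 48415*(-29024) = -1405196960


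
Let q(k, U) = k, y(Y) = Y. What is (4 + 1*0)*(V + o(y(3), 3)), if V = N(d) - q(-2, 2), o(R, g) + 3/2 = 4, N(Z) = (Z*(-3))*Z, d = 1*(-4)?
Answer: -174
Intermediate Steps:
d = -4
N(Z) = -3*Z² (N(Z) = (-3*Z)*Z = -3*Z²)
o(R, g) = 5/2 (o(R, g) = -3/2 + 4 = 5/2)
V = -46 (V = -3*(-4)² - 1*(-2) = -3*16 + 2 = -48 + 2 = -46)
(4 + 1*0)*(V + o(y(3), 3)) = (4 + 1*0)*(-46 + 5/2) = (4 + 0)*(-87/2) = 4*(-87/2) = -174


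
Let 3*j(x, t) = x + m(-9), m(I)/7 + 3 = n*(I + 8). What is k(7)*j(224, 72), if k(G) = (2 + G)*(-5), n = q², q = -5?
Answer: -420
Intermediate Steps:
n = 25 (n = (-5)² = 25)
k(G) = -10 - 5*G
m(I) = 1379 + 175*I (m(I) = -21 + 7*(25*(I + 8)) = -21 + 7*(25*(8 + I)) = -21 + 7*(200 + 25*I) = -21 + (1400 + 175*I) = 1379 + 175*I)
j(x, t) = -196/3 + x/3 (j(x, t) = (x + (1379 + 175*(-9)))/3 = (x + (1379 - 1575))/3 = (x - 196)/3 = (-196 + x)/3 = -196/3 + x/3)
k(7)*j(224, 72) = (-10 - 5*7)*(-196/3 + (⅓)*224) = (-10 - 35)*(-196/3 + 224/3) = -45*28/3 = -420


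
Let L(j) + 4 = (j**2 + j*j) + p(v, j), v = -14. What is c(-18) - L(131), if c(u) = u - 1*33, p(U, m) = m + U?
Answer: -34486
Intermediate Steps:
p(U, m) = U + m
c(u) = -33 + u (c(u) = u - 33 = -33 + u)
L(j) = -18 + j + 2*j**2 (L(j) = -4 + ((j**2 + j*j) + (-14 + j)) = -4 + ((j**2 + j**2) + (-14 + j)) = -4 + (2*j**2 + (-14 + j)) = -4 + (-14 + j + 2*j**2) = -18 + j + 2*j**2)
c(-18) - L(131) = (-33 - 18) - (-18 + 131 + 2*131**2) = -51 - (-18 + 131 + 2*17161) = -51 - (-18 + 131 + 34322) = -51 - 1*34435 = -51 - 34435 = -34486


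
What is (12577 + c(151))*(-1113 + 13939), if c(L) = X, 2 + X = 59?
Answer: 162043684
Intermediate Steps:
X = 57 (X = -2 + 59 = 57)
c(L) = 57
(12577 + c(151))*(-1113 + 13939) = (12577 + 57)*(-1113 + 13939) = 12634*12826 = 162043684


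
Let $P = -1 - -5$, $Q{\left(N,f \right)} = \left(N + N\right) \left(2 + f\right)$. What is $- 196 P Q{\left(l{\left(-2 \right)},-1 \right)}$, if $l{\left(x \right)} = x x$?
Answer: $-6272$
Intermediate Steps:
$l{\left(x \right)} = x^{2}$
$Q{\left(N,f \right)} = 2 N \left(2 + f\right)$
$P = 4$ ($P = -1 + 5 = 4$)
$- 196 P Q{\left(l{\left(-2 \right)},-1 \right)} = - 196 \cdot 4 \cdot 2 \left(-2\right)^{2} \left(2 - 1\right) = - 196 \cdot 4 \cdot 2 \cdot 4 \cdot 1 = - 196 \cdot 4 \cdot 8 = \left(-196\right) 32 = -6272$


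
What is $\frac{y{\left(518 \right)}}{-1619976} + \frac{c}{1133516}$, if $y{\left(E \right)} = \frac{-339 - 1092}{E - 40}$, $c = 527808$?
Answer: $\frac{34059080827335}{73144703838704} \approx 0.46564$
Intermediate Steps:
$y{\left(E \right)} = - \frac{1431}{-40 + E}$
$\frac{y{\left(518 \right)}}{-1619976} + \frac{c}{1133516} = \frac{\left(-1431\right) \frac{1}{-40 + 518}}{-1619976} + \frac{527808}{1133516} = - \frac{1431}{478} \left(- \frac{1}{1619976}\right) + 527808 \cdot \frac{1}{1133516} = \left(-1431\right) \frac{1}{478} \left(- \frac{1}{1619976}\right) + \frac{131952}{283379} = \left(- \frac{1431}{478}\right) \left(- \frac{1}{1619976}\right) + \frac{131952}{283379} = \frac{477}{258116176} + \frac{131952}{283379} = \frac{34059080827335}{73144703838704}$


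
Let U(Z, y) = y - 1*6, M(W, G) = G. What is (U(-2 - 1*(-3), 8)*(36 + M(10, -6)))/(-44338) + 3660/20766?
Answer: 13419260/76726909 ≈ 0.17490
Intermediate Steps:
U(Z, y) = -6 + y (U(Z, y) = y - 6 = -6 + y)
(U(-2 - 1*(-3), 8)*(36 + M(10, -6)))/(-44338) + 3660/20766 = ((-6 + 8)*(36 - 6))/(-44338) + 3660/20766 = (2*30)*(-1/44338) + 3660*(1/20766) = 60*(-1/44338) + 610/3461 = -30/22169 + 610/3461 = 13419260/76726909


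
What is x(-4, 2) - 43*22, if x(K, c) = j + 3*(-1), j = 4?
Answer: -945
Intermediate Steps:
x(K, c) = 1 (x(K, c) = 4 + 3*(-1) = 4 - 3 = 1)
x(-4, 2) - 43*22 = 1 - 43*22 = 1 - 946 = -945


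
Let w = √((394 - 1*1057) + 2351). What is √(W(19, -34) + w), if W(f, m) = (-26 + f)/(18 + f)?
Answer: √(-259 + 2738*√422)/37 ≈ 6.3950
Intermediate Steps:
W(f, m) = (-26 + f)/(18 + f)
w = 2*√422 (w = √((394 - 1057) + 2351) = √(-663 + 2351) = √1688 = 2*√422 ≈ 41.085)
√(W(19, -34) + w) = √((-26 + 19)/(18 + 19) + 2*√422) = √(-7/37 + 2*√422)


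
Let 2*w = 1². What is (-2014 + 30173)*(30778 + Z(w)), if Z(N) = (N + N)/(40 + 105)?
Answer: 4333389481/5 ≈ 8.6668e+8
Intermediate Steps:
w = ½ (w = (½)*1² = (½)*1 = ½ ≈ 0.50000)
Z(N) = 2*N/145 (Z(N) = (2*N)/145 = (2*N)*(1/145) = 2*N/145)
(-2014 + 30173)*(30778 + Z(w)) = (-2014 + 30173)*(30778 + (2/145)*(½)) = 28159*(30778 + 1/145) = 28159*(4462811/145) = 4333389481/5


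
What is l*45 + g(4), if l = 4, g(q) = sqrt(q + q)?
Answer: 180 + 2*sqrt(2) ≈ 182.83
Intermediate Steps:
g(q) = sqrt(2)*sqrt(q) (g(q) = sqrt(2*q) = sqrt(2)*sqrt(q))
l*45 + g(4) = 4*45 + sqrt(2)*sqrt(4) = 180 + sqrt(2)*2 = 180 + 2*sqrt(2)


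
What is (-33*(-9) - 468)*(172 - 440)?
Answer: 45828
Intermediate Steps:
(-33*(-9) - 468)*(172 - 440) = (297 - 468)*(-268) = -171*(-268) = 45828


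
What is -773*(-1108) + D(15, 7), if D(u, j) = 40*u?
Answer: 857084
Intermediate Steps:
-773*(-1108) + D(15, 7) = -773*(-1108) + 40*15 = 856484 + 600 = 857084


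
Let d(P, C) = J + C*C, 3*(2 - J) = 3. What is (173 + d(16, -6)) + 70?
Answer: 280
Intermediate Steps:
J = 1 (J = 2 - ⅓*3 = 2 - 1 = 1)
d(P, C) = 1 + C² (d(P, C) = 1 + C*C = 1 + C²)
(173 + d(16, -6)) + 70 = (173 + (1 + (-6)²)) + 70 = (173 + (1 + 36)) + 70 = (173 + 37) + 70 = 210 + 70 = 280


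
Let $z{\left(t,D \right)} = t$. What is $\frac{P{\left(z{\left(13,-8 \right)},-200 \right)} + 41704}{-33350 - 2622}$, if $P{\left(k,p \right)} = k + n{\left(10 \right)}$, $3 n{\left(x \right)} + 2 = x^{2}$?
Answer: $- \frac{125249}{107916} \approx -1.1606$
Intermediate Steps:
$n{\left(x \right)} = - \frac{2}{3} + \frac{x^{2}}{3}$
$P{\left(k,p \right)} = \frac{98}{3} + k$ ($P{\left(k,p \right)} = k - \left(\frac{2}{3} - \frac{10^{2}}{3}\right) = k + \left(- \frac{2}{3} + \frac{1}{3} \cdot 100\right) = k + \left(- \frac{2}{3} + \frac{100}{3}\right) = k + \frac{98}{3} = \frac{98}{3} + k$)
$\frac{P{\left(z{\left(13,-8 \right)},-200 \right)} + 41704}{-33350 - 2622} = \frac{\left(\frac{98}{3} + 13\right) + 41704}{-33350 - 2622} = \frac{\frac{137}{3} + 41704}{-35972} = \frac{125249}{3} \left(- \frac{1}{35972}\right) = - \frac{125249}{107916}$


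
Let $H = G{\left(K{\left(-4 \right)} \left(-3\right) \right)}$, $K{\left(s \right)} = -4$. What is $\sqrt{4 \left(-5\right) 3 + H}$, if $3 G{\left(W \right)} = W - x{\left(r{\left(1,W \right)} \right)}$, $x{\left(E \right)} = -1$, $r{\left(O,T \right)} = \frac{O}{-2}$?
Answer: $\frac{i \sqrt{501}}{3} \approx 7.461 i$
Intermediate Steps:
$r{\left(O,T \right)} = - \frac{O}{2}$ ($r{\left(O,T \right)} = O \left(- \frac{1}{2}\right) = - \frac{O}{2}$)
$G{\left(W \right)} = \frac{1}{3} + \frac{W}{3}$ ($G{\left(W \right)} = \frac{W - -1}{3} = \frac{W + 1}{3} = \frac{1 + W}{3} = \frac{1}{3} + \frac{W}{3}$)
$H = \frac{13}{3}$ ($H = \frac{1}{3} + \frac{\left(-4\right) \left(-3\right)}{3} = \frac{1}{3} + \frac{1}{3} \cdot 12 = \frac{1}{3} + 4 = \frac{13}{3} \approx 4.3333$)
$\sqrt{4 \left(-5\right) 3 + H} = \sqrt{4 \left(-5\right) 3 + \frac{13}{3}} = \sqrt{\left(-20\right) 3 + \frac{13}{3}} = \sqrt{-60 + \frac{13}{3}} = \sqrt{- \frac{167}{3}} = \frac{i \sqrt{501}}{3}$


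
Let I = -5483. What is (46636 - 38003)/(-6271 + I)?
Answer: -8633/11754 ≈ -0.73447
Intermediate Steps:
(46636 - 38003)/(-6271 + I) = (46636 - 38003)/(-6271 - 5483) = 8633/(-11754) = 8633*(-1/11754) = -8633/11754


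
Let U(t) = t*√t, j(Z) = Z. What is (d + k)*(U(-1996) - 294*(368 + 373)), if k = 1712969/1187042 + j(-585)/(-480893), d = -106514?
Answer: 946134435025009292517/40774299179 + 121360088189057165212*I*√499/285420094253 ≈ 2.3204e+10 + 9.4982e+9*I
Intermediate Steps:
U(t) = t^(3/2)
k = 824449220887/570840188506 (k = 1712969/1187042 - 585/(-480893) = 1712969*(1/1187042) - 585*(-1/480893) = 1712969/1187042 + 585/480893 = 824449220887/570840188506 ≈ 1.4443)
(d + k)*(U(-1996) - 294*(368 + 373)) = (-106514 + 824449220887/570840188506)*((-1996)^(3/2) - 294*(368 + 373)) = -60801647389307197*(-3992*I*√499 - 294*741)/570840188506 = -60801647389307197*(-3992*I*√499 - 217854)/570840188506 = -60801647389307197*(-217854 - 3992*I*√499)/570840188506 = 946134435025009292517/40774299179 + 121360088189057165212*I*√499/285420094253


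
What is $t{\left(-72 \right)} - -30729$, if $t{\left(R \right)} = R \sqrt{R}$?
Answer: $30729 - 432 i \sqrt{2} \approx 30729.0 - 610.94 i$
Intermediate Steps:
$t{\left(R \right)} = R^{\frac{3}{2}}$
$t{\left(-72 \right)} - -30729 = \left(-72\right)^{\frac{3}{2}} - -30729 = - 432 i \sqrt{2} + 30729 = 30729 - 432 i \sqrt{2}$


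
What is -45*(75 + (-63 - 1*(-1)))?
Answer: -585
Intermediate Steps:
-45*(75 + (-63 - 1*(-1))) = -45*(75 + (-63 + 1)) = -45*(75 - 62) = -45*13 = -585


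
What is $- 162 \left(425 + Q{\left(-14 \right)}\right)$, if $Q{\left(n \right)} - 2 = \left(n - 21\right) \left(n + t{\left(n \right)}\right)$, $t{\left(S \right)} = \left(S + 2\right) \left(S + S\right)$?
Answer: $1756566$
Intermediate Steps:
$t{\left(S \right)} = 2 S \left(2 + S\right)$ ($t{\left(S \right)} = \left(2 + S\right) 2 S = 2 S \left(2 + S\right)$)
$Q{\left(n \right)} = 2 + \left(-21 + n\right) \left(n + 2 n \left(2 + n\right)\right)$ ($Q{\left(n \right)} = 2 + \left(n - 21\right) \left(n + 2 n \left(2 + n\right)\right) = 2 + \left(-21 + n\right) \left(n + 2 n \left(2 + n\right)\right)$)
$- 162 \left(425 + Q{\left(-14 \right)}\right) = - 162 \left(425 + \left(2 - -1470 - 37 \left(-14\right)^{2} + 2 \left(-14\right)^{3}\right)\right) = - 162 \left(425 + \left(2 + 1470 - 7252 + 2 \left(-2744\right)\right)\right) = - 162 \left(425 + \left(2 + 1470 - 7252 - 5488\right)\right) = - 162 \left(425 - 11268\right) = \left(-162\right) \left(-10843\right) = 1756566$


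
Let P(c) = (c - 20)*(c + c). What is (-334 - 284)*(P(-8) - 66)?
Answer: -236076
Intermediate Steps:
P(c) = 2*c*(-20 + c) (P(c) = (-20 + c)*(2*c) = 2*c*(-20 + c))
(-334 - 284)*(P(-8) - 66) = (-334 - 284)*(2*(-8)*(-20 - 8) - 66) = -618*(2*(-8)*(-28) - 66) = -618*(448 - 66) = -618*382 = -236076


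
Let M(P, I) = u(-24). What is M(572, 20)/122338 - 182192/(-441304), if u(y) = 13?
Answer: 2786842731/6748531094 ≈ 0.41296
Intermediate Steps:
M(P, I) = 13
M(572, 20)/122338 - 182192/(-441304) = 13/122338 - 182192/(-441304) = 13*(1/122338) - 182192*(-1/441304) = 13/122338 + 22774/55163 = 2786842731/6748531094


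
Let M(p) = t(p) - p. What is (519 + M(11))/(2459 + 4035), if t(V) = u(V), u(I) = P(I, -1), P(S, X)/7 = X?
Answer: 501/6494 ≈ 0.077148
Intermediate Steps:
P(S, X) = 7*X
u(I) = -7 (u(I) = 7*(-1) = -7)
t(V) = -7
M(p) = -7 - p
(519 + M(11))/(2459 + 4035) = (519 + (-7 - 1*11))/(2459 + 4035) = (519 + (-7 - 11))/6494 = (519 - 18)*(1/6494) = 501*(1/6494) = 501/6494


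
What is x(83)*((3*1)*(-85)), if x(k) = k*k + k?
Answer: -1777860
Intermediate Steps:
x(k) = k + k**2 (x(k) = k**2 + k = k + k**2)
x(83)*((3*1)*(-85)) = (83*(1 + 83))*((3*1)*(-85)) = (83*84)*(3*(-85)) = 6972*(-255) = -1777860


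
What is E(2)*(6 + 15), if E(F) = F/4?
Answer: 21/2 ≈ 10.500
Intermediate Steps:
E(F) = F/4 (E(F) = F*(¼) = F/4)
E(2)*(6 + 15) = ((¼)*2)*(6 + 15) = (½)*21 = 21/2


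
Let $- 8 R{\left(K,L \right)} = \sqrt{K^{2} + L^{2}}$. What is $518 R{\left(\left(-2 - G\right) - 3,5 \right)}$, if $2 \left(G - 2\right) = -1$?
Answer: $- \frac{259 \sqrt{269}}{8} \approx -530.99$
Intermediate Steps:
$G = \frac{3}{2}$ ($G = 2 + \frac{1}{2} \left(-1\right) = 2 - \frac{1}{2} = \frac{3}{2} \approx 1.5$)
$R{\left(K,L \right)} = - \frac{\sqrt{K^{2} + L^{2}}}{8}$
$518 R{\left(\left(-2 - G\right) - 3,5 \right)} = 518 \left(- \frac{\sqrt{\left(\left(-2 - \frac{3}{2}\right) - 3\right)^{2} + 5^{2}}}{8}\right) = 518 \left(- \frac{\sqrt{\left(\left(-2 - \frac{3}{2}\right) - 3\right)^{2} + 25}}{8}\right) = 518 \left(- \frac{\sqrt{\left(- \frac{7}{2} - 3\right)^{2} + 25}}{8}\right) = 518 \left(- \frac{\sqrt{\left(- \frac{13}{2}\right)^{2} + 25}}{8}\right) = 518 \left(- \frac{\sqrt{\frac{169}{4} + 25}}{8}\right) = 518 \left(- \frac{\sqrt{\frac{269}{4}}}{8}\right) = 518 \left(- \frac{\frac{1}{2} \sqrt{269}}{8}\right) = 518 \left(- \frac{\sqrt{269}}{16}\right) = - \frac{259 \sqrt{269}}{8}$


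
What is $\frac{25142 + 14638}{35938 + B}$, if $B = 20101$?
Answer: $\frac{39780}{56039} \approx 0.70986$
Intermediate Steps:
$\frac{25142 + 14638}{35938 + B} = \frac{25142 + 14638}{35938 + 20101} = \frac{39780}{56039}$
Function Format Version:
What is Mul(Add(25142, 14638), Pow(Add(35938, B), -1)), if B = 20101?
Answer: Rational(39780, 56039) ≈ 0.70986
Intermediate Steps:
Mul(Add(25142, 14638), Pow(Add(35938, B), -1)) = Mul(Add(25142, 14638), Pow(Add(35938, 20101), -1)) = Mul(39780, Pow(56039, -1)) = Mul(39780, Rational(1, 56039)) = Rational(39780, 56039)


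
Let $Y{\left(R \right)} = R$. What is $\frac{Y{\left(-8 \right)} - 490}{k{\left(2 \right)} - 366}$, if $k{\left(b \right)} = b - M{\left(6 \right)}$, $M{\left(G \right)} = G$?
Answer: $\frac{249}{185} \approx 1.3459$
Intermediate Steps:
$k{\left(b \right)} = -6 + b$ ($k{\left(b \right)} = b - 6 = -6 + b$)
$\frac{Y{\left(-8 \right)} - 490}{k{\left(2 \right)} - 366} = \frac{-8 - 490}{\left(-6 + 2\right) - 366} = \frac{1}{-4 - 366} \left(-498\right) = \frac{1}{-370} \left(-498\right) = \left(- \frac{1}{370}\right) \left(-498\right) = \frac{249}{185}$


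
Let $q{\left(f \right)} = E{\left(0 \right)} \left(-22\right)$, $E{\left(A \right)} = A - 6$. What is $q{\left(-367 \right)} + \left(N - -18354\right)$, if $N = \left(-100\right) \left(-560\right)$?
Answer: $74486$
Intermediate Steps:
$N = 56000$
$E{\left(A \right)} = -6 + A$ ($E{\left(A \right)} = A - 6 = -6 + A$)
$q{\left(f \right)} = 132$ ($q{\left(f \right)} = \left(-6 + 0\right) \left(-22\right) = \left(-6\right) \left(-22\right) = 132$)
$q{\left(-367 \right)} + \left(N - -18354\right) = 132 + \left(56000 - -18354\right) = 132 + \left(56000 + 18354\right) = 132 + 74354 = 74486$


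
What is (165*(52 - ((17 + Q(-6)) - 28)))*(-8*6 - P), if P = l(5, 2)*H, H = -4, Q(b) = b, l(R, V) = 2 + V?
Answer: -364320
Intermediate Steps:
P = -16 (P = (2 + 2)*(-4) = 4*(-4) = -16)
(165*(52 - ((17 + Q(-6)) - 28)))*(-8*6 - P) = (165*(52 - ((17 - 6) - 28)))*(-8*6 - 1*(-16)) = (165*(52 - (11 - 28)))*(-48 + 16) = (165*(52 - 1*(-17)))*(-32) = (165*(52 + 17))*(-32) = (165*69)*(-32) = 11385*(-32) = -364320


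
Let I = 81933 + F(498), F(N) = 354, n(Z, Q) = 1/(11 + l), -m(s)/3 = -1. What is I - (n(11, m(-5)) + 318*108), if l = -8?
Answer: 143828/3 ≈ 47943.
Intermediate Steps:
m(s) = 3 (m(s) = -3*(-1) = 3)
n(Z, Q) = 1/3 (n(Z, Q) = 1/(11 - 8) = 1/3)
I = 82287 (I = 81933 + 354 = 82287)
I - (n(11, m(-5)) + 318*108) = 82287 - (1/3 + 318*108) = 82287 - (1/3 + 34344) = 82287 - 1*103033/3 = 82287 - 103033/3 = 143828/3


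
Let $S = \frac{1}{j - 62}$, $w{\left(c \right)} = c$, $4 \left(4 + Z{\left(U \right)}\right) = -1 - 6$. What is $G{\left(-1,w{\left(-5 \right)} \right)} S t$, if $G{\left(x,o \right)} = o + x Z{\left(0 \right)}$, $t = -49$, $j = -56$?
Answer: $\frac{147}{472} \approx 0.31144$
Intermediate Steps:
$Z{\left(U \right)} = - \frac{23}{4}$ ($Z{\left(U \right)} = -4 + \frac{-1 - 6}{4} = -4 + \frac{1}{4} \left(-7\right) = -4 - \frac{7}{4} = - \frac{23}{4}$)
$S = - \frac{1}{118}$ ($S = \frac{1}{-56 - 62} = \frac{1}{-118} = - \frac{1}{118} \approx -0.0084746$)
$G{\left(x,o \right)} = o - \frac{23 x}{4}$ ($G{\left(x,o \right)} = o + x \left(- \frac{23}{4}\right) = o - \frac{23 x}{4}$)
$G{\left(-1,w{\left(-5 \right)} \right)} S t = \left(-5 - - \frac{23}{4}\right) \left(- \frac{1}{118}\right) \left(-49\right) = \left(-5 + \frac{23}{4}\right) \left(- \frac{1}{118}\right) \left(-49\right) = \frac{3}{4} \left(- \frac{1}{118}\right) \left(-49\right) = \left(- \frac{3}{472}\right) \left(-49\right) = \frac{147}{472}$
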